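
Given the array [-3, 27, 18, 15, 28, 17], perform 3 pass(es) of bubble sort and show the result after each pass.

After pass 1: [-3, 18, 15, 27, 17, 28] (3 swaps)
After pass 2: [-3, 15, 18, 17, 27, 28] (2 swaps)
After pass 3: [-3, 15, 17, 18, 27, 28] (1 swaps)
Total swaps: 6


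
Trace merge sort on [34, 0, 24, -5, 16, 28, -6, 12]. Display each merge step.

Divide and conquer:
  Merge [34] + [0] -> [0, 34]
  Merge [24] + [-5] -> [-5, 24]
  Merge [0, 34] + [-5, 24] -> [-5, 0, 24, 34]
  Merge [16] + [28] -> [16, 28]
  Merge [-6] + [12] -> [-6, 12]
  Merge [16, 28] + [-6, 12] -> [-6, 12, 16, 28]
  Merge [-5, 0, 24, 34] + [-6, 12, 16, 28] -> [-6, -5, 0, 12, 16, 24, 28, 34]


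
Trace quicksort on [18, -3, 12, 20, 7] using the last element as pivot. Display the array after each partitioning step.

Partition 1: pivot=7 at index 1 -> [-3, 7, 12, 20, 18]
Partition 2: pivot=18 at index 3 -> [-3, 7, 12, 18, 20]


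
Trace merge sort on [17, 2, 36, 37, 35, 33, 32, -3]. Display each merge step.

Divide and conquer:
  Merge [17] + [2] -> [2, 17]
  Merge [36] + [37] -> [36, 37]
  Merge [2, 17] + [36, 37] -> [2, 17, 36, 37]
  Merge [35] + [33] -> [33, 35]
  Merge [32] + [-3] -> [-3, 32]
  Merge [33, 35] + [-3, 32] -> [-3, 32, 33, 35]
  Merge [2, 17, 36, 37] + [-3, 32, 33, 35] -> [-3, 2, 17, 32, 33, 35, 36, 37]


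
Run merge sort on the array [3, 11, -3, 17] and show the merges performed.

Divide and conquer:
  Merge [3] + [11] -> [3, 11]
  Merge [-3] + [17] -> [-3, 17]
  Merge [3, 11] + [-3, 17] -> [-3, 3, 11, 17]


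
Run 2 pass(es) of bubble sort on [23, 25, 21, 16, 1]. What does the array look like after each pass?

After pass 1: [23, 21, 16, 1, 25] (3 swaps)
After pass 2: [21, 16, 1, 23, 25] (3 swaps)
Total swaps: 6


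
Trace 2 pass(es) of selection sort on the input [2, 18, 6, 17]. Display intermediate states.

Pass 1: Select minimum 2 at index 0, swap -> [2, 18, 6, 17]
Pass 2: Select minimum 6 at index 2, swap -> [2, 6, 18, 17]


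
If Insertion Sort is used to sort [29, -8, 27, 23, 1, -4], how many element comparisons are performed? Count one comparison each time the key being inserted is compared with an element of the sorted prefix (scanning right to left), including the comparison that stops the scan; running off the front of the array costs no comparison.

Insert -8: 29 > -8 (shift), reached front = 1 comparison(s) -> [-8, 29, 27, 23, 1, -4]
Insert 27: 29 > 27 (shift), -8 <= 27 (stop) = 2 comparison(s) -> [-8, 27, 29, 23, 1, -4]
Insert 23: 29 > 23 (shift), 27 > 23 (shift), -8 <= 23 (stop) = 3 comparison(s) -> [-8, 23, 27, 29, 1, -4]
Insert 1: 29 > 1 (shift), 27 > 1 (shift), 23 > 1 (shift), -8 <= 1 (stop) = 4 comparison(s) -> [-8, 1, 23, 27, 29, -4]
Insert -4: 29 > -4 (shift), 27 > -4 (shift), 23 > -4 (shift), 1 > -4 (shift), -8 <= -4 (stop) = 5 comparison(s) -> [-8, -4, 1, 23, 27, 29]
Total comparisons: 1 + 2 + 3 + 4 + 5 = 15


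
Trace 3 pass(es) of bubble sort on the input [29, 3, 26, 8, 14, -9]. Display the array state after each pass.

After pass 1: [3, 26, 8, 14, -9, 29] (5 swaps)
After pass 2: [3, 8, 14, -9, 26, 29] (3 swaps)
After pass 3: [3, 8, -9, 14, 26, 29] (1 swaps)
Total swaps: 9


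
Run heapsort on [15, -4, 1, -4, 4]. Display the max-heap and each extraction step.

Build heap: [15, 4, 1, -4, -4]
Extract 15: [4, -4, 1, -4, 15]
Extract 4: [1, -4, -4, 4, 15]
Extract 1: [-4, -4, 1, 4, 15]
Extract -4: [-4, -4, 1, 4, 15]


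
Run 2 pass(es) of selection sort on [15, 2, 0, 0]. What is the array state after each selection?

Pass 1: Select minimum 0 at index 2, swap -> [0, 2, 15, 0]
Pass 2: Select minimum 0 at index 3, swap -> [0, 0, 15, 2]


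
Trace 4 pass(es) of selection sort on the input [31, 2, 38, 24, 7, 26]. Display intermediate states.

Pass 1: Select minimum 2 at index 1, swap -> [2, 31, 38, 24, 7, 26]
Pass 2: Select minimum 7 at index 4, swap -> [2, 7, 38, 24, 31, 26]
Pass 3: Select minimum 24 at index 3, swap -> [2, 7, 24, 38, 31, 26]
Pass 4: Select minimum 26 at index 5, swap -> [2, 7, 24, 26, 31, 38]


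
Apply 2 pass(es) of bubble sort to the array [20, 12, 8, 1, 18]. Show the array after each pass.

After pass 1: [12, 8, 1, 18, 20] (4 swaps)
After pass 2: [8, 1, 12, 18, 20] (2 swaps)
Total swaps: 6


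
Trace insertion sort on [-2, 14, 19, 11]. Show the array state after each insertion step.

First element -2 is already 'sorted'
Insert 14: shifted 0 elements -> [-2, 14, 19, 11]
Insert 19: shifted 0 elements -> [-2, 14, 19, 11]
Insert 11: shifted 2 elements -> [-2, 11, 14, 19]


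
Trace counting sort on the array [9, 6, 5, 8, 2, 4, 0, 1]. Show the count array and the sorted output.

Count array: [1, 1, 1, 0, 1, 1, 1, 0, 1, 1]
(count[i] = number of elements equal to i)
Cumulative count: [1, 2, 3, 3, 4, 5, 6, 6, 7, 8]
Sorted: [0, 1, 2, 4, 5, 6, 8, 9]


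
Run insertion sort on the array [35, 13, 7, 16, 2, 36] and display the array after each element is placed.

First element 35 is already 'sorted'
Insert 13: shifted 1 elements -> [13, 35, 7, 16, 2, 36]
Insert 7: shifted 2 elements -> [7, 13, 35, 16, 2, 36]
Insert 16: shifted 1 elements -> [7, 13, 16, 35, 2, 36]
Insert 2: shifted 4 elements -> [2, 7, 13, 16, 35, 36]
Insert 36: shifted 0 elements -> [2, 7, 13, 16, 35, 36]


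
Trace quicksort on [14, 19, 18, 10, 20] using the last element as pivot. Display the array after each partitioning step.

Partition 1: pivot=20 at index 4 -> [14, 19, 18, 10, 20]
Partition 2: pivot=10 at index 0 -> [10, 19, 18, 14, 20]
Partition 3: pivot=14 at index 1 -> [10, 14, 18, 19, 20]
Partition 4: pivot=19 at index 3 -> [10, 14, 18, 19, 20]


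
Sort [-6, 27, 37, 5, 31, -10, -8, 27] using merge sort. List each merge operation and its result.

Divide and conquer:
  Merge [-6] + [27] -> [-6, 27]
  Merge [37] + [5] -> [5, 37]
  Merge [-6, 27] + [5, 37] -> [-6, 5, 27, 37]
  Merge [31] + [-10] -> [-10, 31]
  Merge [-8] + [27] -> [-8, 27]
  Merge [-10, 31] + [-8, 27] -> [-10, -8, 27, 31]
  Merge [-6, 5, 27, 37] + [-10, -8, 27, 31] -> [-10, -8, -6, 5, 27, 27, 31, 37]


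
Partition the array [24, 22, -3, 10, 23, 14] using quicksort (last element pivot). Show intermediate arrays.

Partition 1: pivot=14 at index 2 -> [-3, 10, 14, 22, 23, 24]
Partition 2: pivot=10 at index 1 -> [-3, 10, 14, 22, 23, 24]
Partition 3: pivot=24 at index 5 -> [-3, 10, 14, 22, 23, 24]
Partition 4: pivot=23 at index 4 -> [-3, 10, 14, 22, 23, 24]


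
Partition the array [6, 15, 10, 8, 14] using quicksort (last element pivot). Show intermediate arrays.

Partition 1: pivot=14 at index 3 -> [6, 10, 8, 14, 15]
Partition 2: pivot=8 at index 1 -> [6, 8, 10, 14, 15]


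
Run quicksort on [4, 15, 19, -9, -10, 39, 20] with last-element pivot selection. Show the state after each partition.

Partition 1: pivot=20 at index 5 -> [4, 15, 19, -9, -10, 20, 39]
Partition 2: pivot=-10 at index 0 -> [-10, 15, 19, -9, 4, 20, 39]
Partition 3: pivot=4 at index 2 -> [-10, -9, 4, 15, 19, 20, 39]
Partition 4: pivot=19 at index 4 -> [-10, -9, 4, 15, 19, 20, 39]


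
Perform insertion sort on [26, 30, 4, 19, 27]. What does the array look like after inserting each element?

First element 26 is already 'sorted'
Insert 30: shifted 0 elements -> [26, 30, 4, 19, 27]
Insert 4: shifted 2 elements -> [4, 26, 30, 19, 27]
Insert 19: shifted 2 elements -> [4, 19, 26, 30, 27]
Insert 27: shifted 1 elements -> [4, 19, 26, 27, 30]


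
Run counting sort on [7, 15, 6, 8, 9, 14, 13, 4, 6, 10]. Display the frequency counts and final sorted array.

Count array: [0, 0, 0, 0, 1, 0, 2, 1, 1, 1, 1, 0, 0, 1, 1, 1]
(count[i] = number of elements equal to i)
Cumulative count: [0, 0, 0, 0, 1, 1, 3, 4, 5, 6, 7, 7, 7, 8, 9, 10]
Sorted: [4, 6, 6, 7, 8, 9, 10, 13, 14, 15]


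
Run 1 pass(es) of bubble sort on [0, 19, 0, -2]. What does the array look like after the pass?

After pass 1: [0, 0, -2, 19] (2 swaps)
Total swaps: 2


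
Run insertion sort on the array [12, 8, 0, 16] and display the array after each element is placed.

First element 12 is already 'sorted'
Insert 8: shifted 1 elements -> [8, 12, 0, 16]
Insert 0: shifted 2 elements -> [0, 8, 12, 16]
Insert 16: shifted 0 elements -> [0, 8, 12, 16]


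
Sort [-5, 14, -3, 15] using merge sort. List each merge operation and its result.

Divide and conquer:
  Merge [-5] + [14] -> [-5, 14]
  Merge [-3] + [15] -> [-3, 15]
  Merge [-5, 14] + [-3, 15] -> [-5, -3, 14, 15]


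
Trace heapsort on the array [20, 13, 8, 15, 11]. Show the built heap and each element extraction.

Build heap: [20, 15, 8, 13, 11]
Extract 20: [15, 13, 8, 11, 20]
Extract 15: [13, 11, 8, 15, 20]
Extract 13: [11, 8, 13, 15, 20]
Extract 11: [8, 11, 13, 15, 20]


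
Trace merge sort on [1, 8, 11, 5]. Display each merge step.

Divide and conquer:
  Merge [1] + [8] -> [1, 8]
  Merge [11] + [5] -> [5, 11]
  Merge [1, 8] + [5, 11] -> [1, 5, 8, 11]


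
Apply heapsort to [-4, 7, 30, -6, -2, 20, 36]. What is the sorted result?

Build heap: [36, 7, 30, -6, -2, 20, -4]
Extract 36: [30, 7, 20, -6, -2, -4, 36]
Extract 30: [20, 7, -4, -6, -2, 30, 36]
Extract 20: [7, -2, -4, -6, 20, 30, 36]
Extract 7: [-2, -6, -4, 7, 20, 30, 36]
Extract -2: [-4, -6, -2, 7, 20, 30, 36]
Extract -4: [-6, -4, -2, 7, 20, 30, 36]


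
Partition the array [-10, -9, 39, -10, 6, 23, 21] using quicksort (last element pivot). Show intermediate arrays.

Partition 1: pivot=21 at index 4 -> [-10, -9, -10, 6, 21, 23, 39]
Partition 2: pivot=6 at index 3 -> [-10, -9, -10, 6, 21, 23, 39]
Partition 3: pivot=-10 at index 1 -> [-10, -10, -9, 6, 21, 23, 39]
Partition 4: pivot=39 at index 6 -> [-10, -10, -9, 6, 21, 23, 39]


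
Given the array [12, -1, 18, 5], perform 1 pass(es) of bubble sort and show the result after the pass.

After pass 1: [-1, 12, 5, 18] (2 swaps)
Total swaps: 2


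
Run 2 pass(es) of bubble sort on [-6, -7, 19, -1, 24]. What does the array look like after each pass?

After pass 1: [-7, -6, -1, 19, 24] (2 swaps)
After pass 2: [-7, -6, -1, 19, 24] (0 swaps)
Total swaps: 2


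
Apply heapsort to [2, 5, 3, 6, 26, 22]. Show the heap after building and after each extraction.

Build heap: [26, 6, 22, 2, 5, 3]
Extract 26: [22, 6, 3, 2, 5, 26]
Extract 22: [6, 5, 3, 2, 22, 26]
Extract 6: [5, 2, 3, 6, 22, 26]
Extract 5: [3, 2, 5, 6, 22, 26]
Extract 3: [2, 3, 5, 6, 22, 26]


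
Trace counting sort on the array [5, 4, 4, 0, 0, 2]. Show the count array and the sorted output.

Count array: [2, 0, 1, 0, 2, 1]
(count[i] = number of elements equal to i)
Cumulative count: [2, 2, 3, 3, 5, 6]
Sorted: [0, 0, 2, 4, 4, 5]


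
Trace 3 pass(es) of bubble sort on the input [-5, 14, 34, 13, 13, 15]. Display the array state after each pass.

After pass 1: [-5, 14, 13, 13, 15, 34] (3 swaps)
After pass 2: [-5, 13, 13, 14, 15, 34] (2 swaps)
After pass 3: [-5, 13, 13, 14, 15, 34] (0 swaps)
Total swaps: 5


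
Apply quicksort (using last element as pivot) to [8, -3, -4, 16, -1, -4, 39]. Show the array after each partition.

Partition 1: pivot=39 at index 6 -> [8, -3, -4, 16, -1, -4, 39]
Partition 2: pivot=-4 at index 1 -> [-4, -4, 8, 16, -1, -3, 39]
Partition 3: pivot=-3 at index 2 -> [-4, -4, -3, 16, -1, 8, 39]
Partition 4: pivot=8 at index 4 -> [-4, -4, -3, -1, 8, 16, 39]


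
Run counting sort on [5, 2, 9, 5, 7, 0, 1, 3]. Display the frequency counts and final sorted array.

Count array: [1, 1, 1, 1, 0, 2, 0, 1, 0, 1]
(count[i] = number of elements equal to i)
Cumulative count: [1, 2, 3, 4, 4, 6, 6, 7, 7, 8]
Sorted: [0, 1, 2, 3, 5, 5, 7, 9]


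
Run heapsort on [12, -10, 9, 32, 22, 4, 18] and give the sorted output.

Build heap: [32, 22, 18, -10, 12, 4, 9]
Extract 32: [22, 12, 18, -10, 9, 4, 32]
Extract 22: [18, 12, 4, -10, 9, 22, 32]
Extract 18: [12, 9, 4, -10, 18, 22, 32]
Extract 12: [9, -10, 4, 12, 18, 22, 32]
Extract 9: [4, -10, 9, 12, 18, 22, 32]
Extract 4: [-10, 4, 9, 12, 18, 22, 32]


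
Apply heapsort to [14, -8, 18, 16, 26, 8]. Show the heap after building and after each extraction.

Build heap: [26, 16, 18, 14, -8, 8]
Extract 26: [18, 16, 8, 14, -8, 26]
Extract 18: [16, 14, 8, -8, 18, 26]
Extract 16: [14, -8, 8, 16, 18, 26]
Extract 14: [8, -8, 14, 16, 18, 26]
Extract 8: [-8, 8, 14, 16, 18, 26]


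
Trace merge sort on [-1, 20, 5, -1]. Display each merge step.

Divide and conquer:
  Merge [-1] + [20] -> [-1, 20]
  Merge [5] + [-1] -> [-1, 5]
  Merge [-1, 20] + [-1, 5] -> [-1, -1, 5, 20]


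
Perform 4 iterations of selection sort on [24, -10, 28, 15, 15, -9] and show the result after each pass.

Pass 1: Select minimum -10 at index 1, swap -> [-10, 24, 28, 15, 15, -9]
Pass 2: Select minimum -9 at index 5, swap -> [-10, -9, 28, 15, 15, 24]
Pass 3: Select minimum 15 at index 3, swap -> [-10, -9, 15, 28, 15, 24]
Pass 4: Select minimum 15 at index 4, swap -> [-10, -9, 15, 15, 28, 24]


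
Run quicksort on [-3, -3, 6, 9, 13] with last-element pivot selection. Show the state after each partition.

Partition 1: pivot=13 at index 4 -> [-3, -3, 6, 9, 13]
Partition 2: pivot=9 at index 3 -> [-3, -3, 6, 9, 13]
Partition 3: pivot=6 at index 2 -> [-3, -3, 6, 9, 13]
Partition 4: pivot=-3 at index 1 -> [-3, -3, 6, 9, 13]


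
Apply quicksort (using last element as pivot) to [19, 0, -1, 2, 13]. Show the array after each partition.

Partition 1: pivot=13 at index 3 -> [0, -1, 2, 13, 19]
Partition 2: pivot=2 at index 2 -> [0, -1, 2, 13, 19]
Partition 3: pivot=-1 at index 0 -> [-1, 0, 2, 13, 19]


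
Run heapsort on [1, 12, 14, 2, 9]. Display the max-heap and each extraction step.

Build heap: [14, 12, 1, 2, 9]
Extract 14: [12, 9, 1, 2, 14]
Extract 12: [9, 2, 1, 12, 14]
Extract 9: [2, 1, 9, 12, 14]
Extract 2: [1, 2, 9, 12, 14]


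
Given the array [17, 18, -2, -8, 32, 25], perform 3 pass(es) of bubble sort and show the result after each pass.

After pass 1: [17, -2, -8, 18, 25, 32] (3 swaps)
After pass 2: [-2, -8, 17, 18, 25, 32] (2 swaps)
After pass 3: [-8, -2, 17, 18, 25, 32] (1 swaps)
Total swaps: 6


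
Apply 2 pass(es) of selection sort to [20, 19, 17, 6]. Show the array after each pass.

Pass 1: Select minimum 6 at index 3, swap -> [6, 19, 17, 20]
Pass 2: Select minimum 17 at index 2, swap -> [6, 17, 19, 20]


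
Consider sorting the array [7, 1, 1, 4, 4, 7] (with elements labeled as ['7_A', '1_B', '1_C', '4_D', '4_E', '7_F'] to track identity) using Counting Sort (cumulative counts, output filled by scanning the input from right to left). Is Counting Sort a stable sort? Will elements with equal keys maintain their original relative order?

Trace Counting Sort on the labeled array (the key is the number; the letter only tracks identity):
  Counts for values 0..7: [0, 2, 0, 0, 2, 0, 0, 2]
  Cumulative counts: [0, 2, 2, 2, 4, 4, 4, 6]
  Scan right to left: place 7_F at output index 5
  Scan right to left: place 4_E at output index 3
  Scan right to left: place 4_D at output index 2
  Scan right to left: place 1_C at output index 1
  Scan right to left: place 1_B at output index 0
  Scan right to left: place 7_A at output index 4
  Output: [1_B, 1_C, 4_D, 4_E, 7_A, 7_F]
Equal keys:
  value 1: originally 1_B, 1_C; after sorting 1_B, 1_C -> order preserved
  value 4: originally 4_D, 4_E; after sorting 4_D, 4_E -> order preserved
  value 7: originally 7_A, 7_F; after sorting 7_A, 7_F -> order preserved
All equal keys kept their original relative order. Counting Sort is stable: scanning the input right to left with decreasing cumulative counts places later duplicates at later output positions.
Answer: Stable


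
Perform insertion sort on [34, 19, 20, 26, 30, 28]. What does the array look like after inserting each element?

First element 34 is already 'sorted'
Insert 19: shifted 1 elements -> [19, 34, 20, 26, 30, 28]
Insert 20: shifted 1 elements -> [19, 20, 34, 26, 30, 28]
Insert 26: shifted 1 elements -> [19, 20, 26, 34, 30, 28]
Insert 30: shifted 1 elements -> [19, 20, 26, 30, 34, 28]
Insert 28: shifted 2 elements -> [19, 20, 26, 28, 30, 34]


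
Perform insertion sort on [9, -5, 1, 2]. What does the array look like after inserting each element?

First element 9 is already 'sorted'
Insert -5: shifted 1 elements -> [-5, 9, 1, 2]
Insert 1: shifted 1 elements -> [-5, 1, 9, 2]
Insert 2: shifted 1 elements -> [-5, 1, 2, 9]


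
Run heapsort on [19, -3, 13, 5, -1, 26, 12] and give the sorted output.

Build heap: [26, 5, 19, -3, -1, 13, 12]
Extract 26: [19, 5, 13, -3, -1, 12, 26]
Extract 19: [13, 5, 12, -3, -1, 19, 26]
Extract 13: [12, 5, -1, -3, 13, 19, 26]
Extract 12: [5, -3, -1, 12, 13, 19, 26]
Extract 5: [-1, -3, 5, 12, 13, 19, 26]
Extract -1: [-3, -1, 5, 12, 13, 19, 26]


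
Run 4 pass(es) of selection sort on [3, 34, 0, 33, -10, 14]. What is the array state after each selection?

Pass 1: Select minimum -10 at index 4, swap -> [-10, 34, 0, 33, 3, 14]
Pass 2: Select minimum 0 at index 2, swap -> [-10, 0, 34, 33, 3, 14]
Pass 3: Select minimum 3 at index 4, swap -> [-10, 0, 3, 33, 34, 14]
Pass 4: Select minimum 14 at index 5, swap -> [-10, 0, 3, 14, 34, 33]


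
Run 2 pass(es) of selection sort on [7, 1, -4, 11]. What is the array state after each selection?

Pass 1: Select minimum -4 at index 2, swap -> [-4, 1, 7, 11]
Pass 2: Select minimum 1 at index 1, swap -> [-4, 1, 7, 11]


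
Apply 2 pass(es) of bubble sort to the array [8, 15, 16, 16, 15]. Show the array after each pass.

After pass 1: [8, 15, 16, 15, 16] (1 swaps)
After pass 2: [8, 15, 15, 16, 16] (1 swaps)
Total swaps: 2


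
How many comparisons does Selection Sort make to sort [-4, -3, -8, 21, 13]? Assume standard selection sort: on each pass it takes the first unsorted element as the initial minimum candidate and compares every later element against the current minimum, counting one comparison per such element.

Pass 1: scan indices 1..4 for the minimum = 4 comparison(s); min is -8, place at index 0 -> [-8, -3, -4, 21, 13]
Pass 2: scan indices 2..4 for the minimum = 3 comparison(s); min is -4, place at index 1 -> [-8, -4, -3, 21, 13]
Pass 3: scan indices 3..4 for the minimum = 2 comparison(s); min is -3, place at index 2 -> [-8, -4, -3, 21, 13]
Pass 4: scan indices 4..4 for the minimum = 1 comparison(s); min is 13, place at index 3 -> [-8, -4, -3, 13, 21]
Selection sort always scans the whole unsorted suffix, so the count is (n-1) + (n-2) + ... + 1 = n(n-1)/2 = 5*4/2 = 10 regardless of the input order.
Total comparisons: 4 + 3 + 2 + 1 = 10


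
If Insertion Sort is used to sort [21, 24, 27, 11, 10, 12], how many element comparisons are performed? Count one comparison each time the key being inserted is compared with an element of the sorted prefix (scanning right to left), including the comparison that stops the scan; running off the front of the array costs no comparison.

Insert 24: 21 <= 24 (stop) = 1 comparison(s) -> [21, 24, 27, 11, 10, 12]
Insert 27: 24 <= 27 (stop) = 1 comparison(s) -> [21, 24, 27, 11, 10, 12]
Insert 11: 27 > 11 (shift), 24 > 11 (shift), 21 > 11 (shift), reached front = 3 comparison(s) -> [11, 21, 24, 27, 10, 12]
Insert 10: 27 > 10 (shift), 24 > 10 (shift), 21 > 10 (shift), 11 > 10 (shift), reached front = 4 comparison(s) -> [10, 11, 21, 24, 27, 12]
Insert 12: 27 > 12 (shift), 24 > 12 (shift), 21 > 12 (shift), 11 <= 12 (stop) = 4 comparison(s) -> [10, 11, 12, 21, 24, 27]
Total comparisons: 1 + 1 + 3 + 4 + 4 = 13


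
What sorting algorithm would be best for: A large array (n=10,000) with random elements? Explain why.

Best choice: Quicksort or Mergesort
Reason: Both have O(n log n) average case; quicksort has lower constant factors


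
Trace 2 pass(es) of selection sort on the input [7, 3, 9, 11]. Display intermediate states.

Pass 1: Select minimum 3 at index 1, swap -> [3, 7, 9, 11]
Pass 2: Select minimum 7 at index 1, swap -> [3, 7, 9, 11]


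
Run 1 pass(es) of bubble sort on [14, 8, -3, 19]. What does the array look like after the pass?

After pass 1: [8, -3, 14, 19] (2 swaps)
Total swaps: 2


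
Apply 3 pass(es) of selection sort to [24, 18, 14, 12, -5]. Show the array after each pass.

Pass 1: Select minimum -5 at index 4, swap -> [-5, 18, 14, 12, 24]
Pass 2: Select minimum 12 at index 3, swap -> [-5, 12, 14, 18, 24]
Pass 3: Select minimum 14 at index 2, swap -> [-5, 12, 14, 18, 24]


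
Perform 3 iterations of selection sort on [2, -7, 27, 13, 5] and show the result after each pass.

Pass 1: Select minimum -7 at index 1, swap -> [-7, 2, 27, 13, 5]
Pass 2: Select minimum 2 at index 1, swap -> [-7, 2, 27, 13, 5]
Pass 3: Select minimum 5 at index 4, swap -> [-7, 2, 5, 13, 27]


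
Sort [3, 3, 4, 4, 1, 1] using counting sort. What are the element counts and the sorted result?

Count array: [0, 2, 0, 2, 2]
(count[i] = number of elements equal to i)
Cumulative count: [0, 2, 2, 4, 6]
Sorted: [1, 1, 3, 3, 4, 4]


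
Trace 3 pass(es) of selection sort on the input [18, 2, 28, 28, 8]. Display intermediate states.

Pass 1: Select minimum 2 at index 1, swap -> [2, 18, 28, 28, 8]
Pass 2: Select minimum 8 at index 4, swap -> [2, 8, 28, 28, 18]
Pass 3: Select minimum 18 at index 4, swap -> [2, 8, 18, 28, 28]


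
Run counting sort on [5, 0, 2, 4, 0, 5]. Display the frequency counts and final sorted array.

Count array: [2, 0, 1, 0, 1, 2]
(count[i] = number of elements equal to i)
Cumulative count: [2, 2, 3, 3, 4, 6]
Sorted: [0, 0, 2, 4, 5, 5]


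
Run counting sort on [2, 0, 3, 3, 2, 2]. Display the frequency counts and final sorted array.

Count array: [1, 0, 3, 2]
(count[i] = number of elements equal to i)
Cumulative count: [1, 1, 4, 6]
Sorted: [0, 2, 2, 2, 3, 3]


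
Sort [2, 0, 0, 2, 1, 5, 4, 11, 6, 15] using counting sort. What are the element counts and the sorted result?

Count array: [2, 1, 2, 0, 1, 1, 1, 0, 0, 0, 0, 1, 0, 0, 0, 1]
(count[i] = number of elements equal to i)
Cumulative count: [2, 3, 5, 5, 6, 7, 8, 8, 8, 8, 8, 9, 9, 9, 9, 10]
Sorted: [0, 0, 1, 2, 2, 4, 5, 6, 11, 15]


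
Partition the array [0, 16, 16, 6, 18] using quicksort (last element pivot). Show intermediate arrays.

Partition 1: pivot=18 at index 4 -> [0, 16, 16, 6, 18]
Partition 2: pivot=6 at index 1 -> [0, 6, 16, 16, 18]
Partition 3: pivot=16 at index 3 -> [0, 6, 16, 16, 18]


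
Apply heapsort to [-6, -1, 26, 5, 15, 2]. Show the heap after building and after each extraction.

Build heap: [26, 15, 2, 5, -1, -6]
Extract 26: [15, 5, 2, -6, -1, 26]
Extract 15: [5, -1, 2, -6, 15, 26]
Extract 5: [2, -1, -6, 5, 15, 26]
Extract 2: [-1, -6, 2, 5, 15, 26]
Extract -1: [-6, -1, 2, 5, 15, 26]


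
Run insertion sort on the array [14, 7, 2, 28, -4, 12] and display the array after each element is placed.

First element 14 is already 'sorted'
Insert 7: shifted 1 elements -> [7, 14, 2, 28, -4, 12]
Insert 2: shifted 2 elements -> [2, 7, 14, 28, -4, 12]
Insert 28: shifted 0 elements -> [2, 7, 14, 28, -4, 12]
Insert -4: shifted 4 elements -> [-4, 2, 7, 14, 28, 12]
Insert 12: shifted 2 elements -> [-4, 2, 7, 12, 14, 28]


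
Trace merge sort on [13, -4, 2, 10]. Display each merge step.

Divide and conquer:
  Merge [13] + [-4] -> [-4, 13]
  Merge [2] + [10] -> [2, 10]
  Merge [-4, 13] + [2, 10] -> [-4, 2, 10, 13]


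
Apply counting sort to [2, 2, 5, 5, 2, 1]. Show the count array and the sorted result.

Count array: [0, 1, 3, 0, 0, 2]
(count[i] = number of elements equal to i)
Cumulative count: [0, 1, 4, 4, 4, 6]
Sorted: [1, 2, 2, 2, 5, 5]


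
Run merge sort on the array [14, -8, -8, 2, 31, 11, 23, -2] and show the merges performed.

Divide and conquer:
  Merge [14] + [-8] -> [-8, 14]
  Merge [-8] + [2] -> [-8, 2]
  Merge [-8, 14] + [-8, 2] -> [-8, -8, 2, 14]
  Merge [31] + [11] -> [11, 31]
  Merge [23] + [-2] -> [-2, 23]
  Merge [11, 31] + [-2, 23] -> [-2, 11, 23, 31]
  Merge [-8, -8, 2, 14] + [-2, 11, 23, 31] -> [-8, -8, -2, 2, 11, 14, 23, 31]


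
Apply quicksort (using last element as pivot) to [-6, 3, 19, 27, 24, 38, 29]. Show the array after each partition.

Partition 1: pivot=29 at index 5 -> [-6, 3, 19, 27, 24, 29, 38]
Partition 2: pivot=24 at index 3 -> [-6, 3, 19, 24, 27, 29, 38]
Partition 3: pivot=19 at index 2 -> [-6, 3, 19, 24, 27, 29, 38]
Partition 4: pivot=3 at index 1 -> [-6, 3, 19, 24, 27, 29, 38]


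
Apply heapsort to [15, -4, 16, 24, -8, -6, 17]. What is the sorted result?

Build heap: [24, 15, 17, -4, -8, -6, 16]
Extract 24: [17, 15, 16, -4, -8, -6, 24]
Extract 17: [16, 15, -6, -4, -8, 17, 24]
Extract 16: [15, -4, -6, -8, 16, 17, 24]
Extract 15: [-4, -8, -6, 15, 16, 17, 24]
Extract -4: [-6, -8, -4, 15, 16, 17, 24]
Extract -6: [-8, -6, -4, 15, 16, 17, 24]


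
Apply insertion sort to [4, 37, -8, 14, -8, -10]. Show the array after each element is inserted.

First element 4 is already 'sorted'
Insert 37: shifted 0 elements -> [4, 37, -8, 14, -8, -10]
Insert -8: shifted 2 elements -> [-8, 4, 37, 14, -8, -10]
Insert 14: shifted 1 elements -> [-8, 4, 14, 37, -8, -10]
Insert -8: shifted 3 elements -> [-8, -8, 4, 14, 37, -10]
Insert -10: shifted 5 elements -> [-10, -8, -8, 4, 14, 37]


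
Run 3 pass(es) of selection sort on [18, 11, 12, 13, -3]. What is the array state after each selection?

Pass 1: Select minimum -3 at index 4, swap -> [-3, 11, 12, 13, 18]
Pass 2: Select minimum 11 at index 1, swap -> [-3, 11, 12, 13, 18]
Pass 3: Select minimum 12 at index 2, swap -> [-3, 11, 12, 13, 18]


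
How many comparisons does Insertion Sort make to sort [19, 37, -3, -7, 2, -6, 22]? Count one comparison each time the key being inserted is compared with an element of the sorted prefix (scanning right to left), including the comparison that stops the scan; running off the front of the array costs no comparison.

Insert 37: 19 <= 37 (stop) = 1 comparison(s) -> [19, 37, -3, -7, 2, -6, 22]
Insert -3: 37 > -3 (shift), 19 > -3 (shift), reached front = 2 comparison(s) -> [-3, 19, 37, -7, 2, -6, 22]
Insert -7: 37 > -7 (shift), 19 > -7 (shift), -3 > -7 (shift), reached front = 3 comparison(s) -> [-7, -3, 19, 37, 2, -6, 22]
Insert 2: 37 > 2 (shift), 19 > 2 (shift), -3 <= 2 (stop) = 3 comparison(s) -> [-7, -3, 2, 19, 37, -6, 22]
Insert -6: 37 > -6 (shift), 19 > -6 (shift), 2 > -6 (shift), -3 > -6 (shift), -7 <= -6 (stop) = 5 comparison(s) -> [-7, -6, -3, 2, 19, 37, 22]
Insert 22: 37 > 22 (shift), 19 <= 22 (stop) = 2 comparison(s) -> [-7, -6, -3, 2, 19, 22, 37]
Total comparisons: 1 + 2 + 3 + 3 + 5 + 2 = 16


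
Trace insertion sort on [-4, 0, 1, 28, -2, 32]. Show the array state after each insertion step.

First element -4 is already 'sorted'
Insert 0: shifted 0 elements -> [-4, 0, 1, 28, -2, 32]
Insert 1: shifted 0 elements -> [-4, 0, 1, 28, -2, 32]
Insert 28: shifted 0 elements -> [-4, 0, 1, 28, -2, 32]
Insert -2: shifted 3 elements -> [-4, -2, 0, 1, 28, 32]
Insert 32: shifted 0 elements -> [-4, -2, 0, 1, 28, 32]


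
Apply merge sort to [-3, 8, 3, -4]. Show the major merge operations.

Divide and conquer:
  Merge [-3] + [8] -> [-3, 8]
  Merge [3] + [-4] -> [-4, 3]
  Merge [-3, 8] + [-4, 3] -> [-4, -3, 3, 8]


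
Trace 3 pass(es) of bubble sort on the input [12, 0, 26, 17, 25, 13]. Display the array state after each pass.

After pass 1: [0, 12, 17, 25, 13, 26] (4 swaps)
After pass 2: [0, 12, 17, 13, 25, 26] (1 swaps)
After pass 3: [0, 12, 13, 17, 25, 26] (1 swaps)
Total swaps: 6


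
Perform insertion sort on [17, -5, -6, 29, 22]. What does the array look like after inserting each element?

First element 17 is already 'sorted'
Insert -5: shifted 1 elements -> [-5, 17, -6, 29, 22]
Insert -6: shifted 2 elements -> [-6, -5, 17, 29, 22]
Insert 29: shifted 0 elements -> [-6, -5, 17, 29, 22]
Insert 22: shifted 1 elements -> [-6, -5, 17, 22, 29]


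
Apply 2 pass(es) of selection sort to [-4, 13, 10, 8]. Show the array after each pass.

Pass 1: Select minimum -4 at index 0, swap -> [-4, 13, 10, 8]
Pass 2: Select minimum 8 at index 3, swap -> [-4, 8, 10, 13]


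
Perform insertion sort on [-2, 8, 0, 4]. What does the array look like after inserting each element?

First element -2 is already 'sorted'
Insert 8: shifted 0 elements -> [-2, 8, 0, 4]
Insert 0: shifted 1 elements -> [-2, 0, 8, 4]
Insert 4: shifted 1 elements -> [-2, 0, 4, 8]


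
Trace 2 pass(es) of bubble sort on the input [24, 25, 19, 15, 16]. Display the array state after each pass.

After pass 1: [24, 19, 15, 16, 25] (3 swaps)
After pass 2: [19, 15, 16, 24, 25] (3 swaps)
Total swaps: 6


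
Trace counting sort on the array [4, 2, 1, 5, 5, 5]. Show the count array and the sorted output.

Count array: [0, 1, 1, 0, 1, 3]
(count[i] = number of elements equal to i)
Cumulative count: [0, 1, 2, 2, 3, 6]
Sorted: [1, 2, 4, 5, 5, 5]


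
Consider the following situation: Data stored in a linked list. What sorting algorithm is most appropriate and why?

Best choice: Merge sort
Reason: Merge sort doesn't require random access; can be done in O(1) extra space for linked lists


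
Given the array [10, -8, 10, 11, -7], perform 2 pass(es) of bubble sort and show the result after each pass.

After pass 1: [-8, 10, 10, -7, 11] (2 swaps)
After pass 2: [-8, 10, -7, 10, 11] (1 swaps)
Total swaps: 3


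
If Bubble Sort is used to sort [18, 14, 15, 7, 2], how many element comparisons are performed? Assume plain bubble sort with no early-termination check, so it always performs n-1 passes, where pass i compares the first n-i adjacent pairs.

Pass 1: compare adjacent pairs (0,1)..(3,4) = 4 comparison(s), 4 swap(s) -> [14, 15, 7, 2, 18]
Pass 2: compare adjacent pairs (0,1)..(2,3) = 3 comparison(s), 2 swap(s) -> [14, 7, 2, 15, 18]
Pass 3: compare adjacent pairs (0,1)..(1,2) = 2 comparison(s), 2 swap(s) -> [7, 2, 14, 15, 18]
Pass 4: compare adjacent pairs (0,1)..(0,1) = 1 comparison(s), 1 swap(s) -> [2, 7, 14, 15, 18]
Total comparisons: 4 + 3 + 2 + 1 = 10


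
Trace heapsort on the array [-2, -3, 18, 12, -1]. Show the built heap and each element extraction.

Build heap: [18, 12, -2, -3, -1]
Extract 18: [12, -1, -2, -3, 18]
Extract 12: [-1, -3, -2, 12, 18]
Extract -1: [-2, -3, -1, 12, 18]
Extract -2: [-3, -2, -1, 12, 18]


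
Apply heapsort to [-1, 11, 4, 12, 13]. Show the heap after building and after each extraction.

Build heap: [13, 12, 4, -1, 11]
Extract 13: [12, 11, 4, -1, 13]
Extract 12: [11, -1, 4, 12, 13]
Extract 11: [4, -1, 11, 12, 13]
Extract 4: [-1, 4, 11, 12, 13]


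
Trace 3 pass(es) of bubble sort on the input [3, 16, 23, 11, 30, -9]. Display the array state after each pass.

After pass 1: [3, 16, 11, 23, -9, 30] (2 swaps)
After pass 2: [3, 11, 16, -9, 23, 30] (2 swaps)
After pass 3: [3, 11, -9, 16, 23, 30] (1 swaps)
Total swaps: 5


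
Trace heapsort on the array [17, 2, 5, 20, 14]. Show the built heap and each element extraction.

Build heap: [20, 17, 5, 2, 14]
Extract 20: [17, 14, 5, 2, 20]
Extract 17: [14, 2, 5, 17, 20]
Extract 14: [5, 2, 14, 17, 20]
Extract 5: [2, 5, 14, 17, 20]


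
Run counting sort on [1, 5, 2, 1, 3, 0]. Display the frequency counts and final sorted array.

Count array: [1, 2, 1, 1, 0, 1]
(count[i] = number of elements equal to i)
Cumulative count: [1, 3, 4, 5, 5, 6]
Sorted: [0, 1, 1, 2, 3, 5]


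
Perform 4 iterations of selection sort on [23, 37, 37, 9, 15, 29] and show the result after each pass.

Pass 1: Select minimum 9 at index 3, swap -> [9, 37, 37, 23, 15, 29]
Pass 2: Select minimum 15 at index 4, swap -> [9, 15, 37, 23, 37, 29]
Pass 3: Select minimum 23 at index 3, swap -> [9, 15, 23, 37, 37, 29]
Pass 4: Select minimum 29 at index 5, swap -> [9, 15, 23, 29, 37, 37]


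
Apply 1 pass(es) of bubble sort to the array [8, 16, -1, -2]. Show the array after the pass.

After pass 1: [8, -1, -2, 16] (2 swaps)
Total swaps: 2


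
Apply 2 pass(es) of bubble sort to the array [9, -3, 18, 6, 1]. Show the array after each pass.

After pass 1: [-3, 9, 6, 1, 18] (3 swaps)
After pass 2: [-3, 6, 1, 9, 18] (2 swaps)
Total swaps: 5


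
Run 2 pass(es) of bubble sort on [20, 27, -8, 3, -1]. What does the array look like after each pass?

After pass 1: [20, -8, 3, -1, 27] (3 swaps)
After pass 2: [-8, 3, -1, 20, 27] (3 swaps)
Total swaps: 6


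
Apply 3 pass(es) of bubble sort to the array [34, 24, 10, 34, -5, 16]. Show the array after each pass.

After pass 1: [24, 10, 34, -5, 16, 34] (4 swaps)
After pass 2: [10, 24, -5, 16, 34, 34] (3 swaps)
After pass 3: [10, -5, 16, 24, 34, 34] (2 swaps)
Total swaps: 9


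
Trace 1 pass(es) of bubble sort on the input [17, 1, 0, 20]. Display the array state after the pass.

After pass 1: [1, 0, 17, 20] (2 swaps)
Total swaps: 2


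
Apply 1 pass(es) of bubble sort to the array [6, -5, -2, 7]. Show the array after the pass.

After pass 1: [-5, -2, 6, 7] (2 swaps)
Total swaps: 2


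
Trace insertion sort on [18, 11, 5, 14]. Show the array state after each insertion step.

First element 18 is already 'sorted'
Insert 11: shifted 1 elements -> [11, 18, 5, 14]
Insert 5: shifted 2 elements -> [5, 11, 18, 14]
Insert 14: shifted 1 elements -> [5, 11, 14, 18]


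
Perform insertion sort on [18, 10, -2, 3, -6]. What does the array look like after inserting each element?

First element 18 is already 'sorted'
Insert 10: shifted 1 elements -> [10, 18, -2, 3, -6]
Insert -2: shifted 2 elements -> [-2, 10, 18, 3, -6]
Insert 3: shifted 2 elements -> [-2, 3, 10, 18, -6]
Insert -6: shifted 4 elements -> [-6, -2, 3, 10, 18]


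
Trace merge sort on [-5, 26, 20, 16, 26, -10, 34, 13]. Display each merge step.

Divide and conquer:
  Merge [-5] + [26] -> [-5, 26]
  Merge [20] + [16] -> [16, 20]
  Merge [-5, 26] + [16, 20] -> [-5, 16, 20, 26]
  Merge [26] + [-10] -> [-10, 26]
  Merge [34] + [13] -> [13, 34]
  Merge [-10, 26] + [13, 34] -> [-10, 13, 26, 34]
  Merge [-5, 16, 20, 26] + [-10, 13, 26, 34] -> [-10, -5, 13, 16, 20, 26, 26, 34]


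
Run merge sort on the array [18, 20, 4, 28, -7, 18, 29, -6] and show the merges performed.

Divide and conquer:
  Merge [18] + [20] -> [18, 20]
  Merge [4] + [28] -> [4, 28]
  Merge [18, 20] + [4, 28] -> [4, 18, 20, 28]
  Merge [-7] + [18] -> [-7, 18]
  Merge [29] + [-6] -> [-6, 29]
  Merge [-7, 18] + [-6, 29] -> [-7, -6, 18, 29]
  Merge [4, 18, 20, 28] + [-7, -6, 18, 29] -> [-7, -6, 4, 18, 18, 20, 28, 29]


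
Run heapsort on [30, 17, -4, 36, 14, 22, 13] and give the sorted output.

Build heap: [36, 30, 22, 17, 14, -4, 13]
Extract 36: [30, 17, 22, 13, 14, -4, 36]
Extract 30: [22, 17, -4, 13, 14, 30, 36]
Extract 22: [17, 14, -4, 13, 22, 30, 36]
Extract 17: [14, 13, -4, 17, 22, 30, 36]
Extract 14: [13, -4, 14, 17, 22, 30, 36]
Extract 13: [-4, 13, 14, 17, 22, 30, 36]


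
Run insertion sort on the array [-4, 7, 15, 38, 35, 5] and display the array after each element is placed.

First element -4 is already 'sorted'
Insert 7: shifted 0 elements -> [-4, 7, 15, 38, 35, 5]
Insert 15: shifted 0 elements -> [-4, 7, 15, 38, 35, 5]
Insert 38: shifted 0 elements -> [-4, 7, 15, 38, 35, 5]
Insert 35: shifted 1 elements -> [-4, 7, 15, 35, 38, 5]
Insert 5: shifted 4 elements -> [-4, 5, 7, 15, 35, 38]


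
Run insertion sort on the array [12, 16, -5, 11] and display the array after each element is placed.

First element 12 is already 'sorted'
Insert 16: shifted 0 elements -> [12, 16, -5, 11]
Insert -5: shifted 2 elements -> [-5, 12, 16, 11]
Insert 11: shifted 2 elements -> [-5, 11, 12, 16]


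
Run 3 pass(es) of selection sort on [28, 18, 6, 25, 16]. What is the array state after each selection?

Pass 1: Select minimum 6 at index 2, swap -> [6, 18, 28, 25, 16]
Pass 2: Select minimum 16 at index 4, swap -> [6, 16, 28, 25, 18]
Pass 3: Select minimum 18 at index 4, swap -> [6, 16, 18, 25, 28]


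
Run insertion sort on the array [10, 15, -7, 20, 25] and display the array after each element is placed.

First element 10 is already 'sorted'
Insert 15: shifted 0 elements -> [10, 15, -7, 20, 25]
Insert -7: shifted 2 elements -> [-7, 10, 15, 20, 25]
Insert 20: shifted 0 elements -> [-7, 10, 15, 20, 25]
Insert 25: shifted 0 elements -> [-7, 10, 15, 20, 25]


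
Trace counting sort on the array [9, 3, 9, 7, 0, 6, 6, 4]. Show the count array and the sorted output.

Count array: [1, 0, 0, 1, 1, 0, 2, 1, 0, 2]
(count[i] = number of elements equal to i)
Cumulative count: [1, 1, 1, 2, 3, 3, 5, 6, 6, 8]
Sorted: [0, 3, 4, 6, 6, 7, 9, 9]


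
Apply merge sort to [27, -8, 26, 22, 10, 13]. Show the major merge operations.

Divide and conquer:
  Merge [-8] + [26] -> [-8, 26]
  Merge [27] + [-8, 26] -> [-8, 26, 27]
  Merge [10] + [13] -> [10, 13]
  Merge [22] + [10, 13] -> [10, 13, 22]
  Merge [-8, 26, 27] + [10, 13, 22] -> [-8, 10, 13, 22, 26, 27]


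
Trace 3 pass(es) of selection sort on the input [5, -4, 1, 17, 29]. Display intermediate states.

Pass 1: Select minimum -4 at index 1, swap -> [-4, 5, 1, 17, 29]
Pass 2: Select minimum 1 at index 2, swap -> [-4, 1, 5, 17, 29]
Pass 3: Select minimum 5 at index 2, swap -> [-4, 1, 5, 17, 29]


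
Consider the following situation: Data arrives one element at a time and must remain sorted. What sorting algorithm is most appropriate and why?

Best choice: Insertion sort
Reason: Insertion sort naturally handles online/streaming input by inserting each new element into sorted position


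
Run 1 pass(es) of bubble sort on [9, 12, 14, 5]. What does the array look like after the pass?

After pass 1: [9, 12, 5, 14] (1 swaps)
Total swaps: 1


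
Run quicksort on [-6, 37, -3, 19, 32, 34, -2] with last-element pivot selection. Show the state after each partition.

Partition 1: pivot=-2 at index 2 -> [-6, -3, -2, 19, 32, 34, 37]
Partition 2: pivot=-3 at index 1 -> [-6, -3, -2, 19, 32, 34, 37]
Partition 3: pivot=37 at index 6 -> [-6, -3, -2, 19, 32, 34, 37]
Partition 4: pivot=34 at index 5 -> [-6, -3, -2, 19, 32, 34, 37]
Partition 5: pivot=32 at index 4 -> [-6, -3, -2, 19, 32, 34, 37]


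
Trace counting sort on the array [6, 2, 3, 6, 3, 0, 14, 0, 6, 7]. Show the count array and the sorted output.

Count array: [2, 0, 1, 2, 0, 0, 3, 1, 0, 0, 0, 0, 0, 0, 1]
(count[i] = number of elements equal to i)
Cumulative count: [2, 2, 3, 5, 5, 5, 8, 9, 9, 9, 9, 9, 9, 9, 10]
Sorted: [0, 0, 2, 3, 3, 6, 6, 6, 7, 14]


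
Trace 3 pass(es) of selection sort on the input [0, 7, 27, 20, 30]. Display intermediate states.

Pass 1: Select minimum 0 at index 0, swap -> [0, 7, 27, 20, 30]
Pass 2: Select minimum 7 at index 1, swap -> [0, 7, 27, 20, 30]
Pass 3: Select minimum 20 at index 3, swap -> [0, 7, 20, 27, 30]


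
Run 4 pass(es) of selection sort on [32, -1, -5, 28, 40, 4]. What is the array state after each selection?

Pass 1: Select minimum -5 at index 2, swap -> [-5, -1, 32, 28, 40, 4]
Pass 2: Select minimum -1 at index 1, swap -> [-5, -1, 32, 28, 40, 4]
Pass 3: Select minimum 4 at index 5, swap -> [-5, -1, 4, 28, 40, 32]
Pass 4: Select minimum 28 at index 3, swap -> [-5, -1, 4, 28, 40, 32]


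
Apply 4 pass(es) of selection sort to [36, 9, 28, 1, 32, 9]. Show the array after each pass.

Pass 1: Select minimum 1 at index 3, swap -> [1, 9, 28, 36, 32, 9]
Pass 2: Select minimum 9 at index 1, swap -> [1, 9, 28, 36, 32, 9]
Pass 3: Select minimum 9 at index 5, swap -> [1, 9, 9, 36, 32, 28]
Pass 4: Select minimum 28 at index 5, swap -> [1, 9, 9, 28, 32, 36]


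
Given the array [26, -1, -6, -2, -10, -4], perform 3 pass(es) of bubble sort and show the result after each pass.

After pass 1: [-1, -6, -2, -10, -4, 26] (5 swaps)
After pass 2: [-6, -2, -10, -4, -1, 26] (4 swaps)
After pass 3: [-6, -10, -4, -2, -1, 26] (2 swaps)
Total swaps: 11


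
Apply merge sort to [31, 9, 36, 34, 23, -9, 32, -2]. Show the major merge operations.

Divide and conquer:
  Merge [31] + [9] -> [9, 31]
  Merge [36] + [34] -> [34, 36]
  Merge [9, 31] + [34, 36] -> [9, 31, 34, 36]
  Merge [23] + [-9] -> [-9, 23]
  Merge [32] + [-2] -> [-2, 32]
  Merge [-9, 23] + [-2, 32] -> [-9, -2, 23, 32]
  Merge [9, 31, 34, 36] + [-9, -2, 23, 32] -> [-9, -2, 9, 23, 31, 32, 34, 36]


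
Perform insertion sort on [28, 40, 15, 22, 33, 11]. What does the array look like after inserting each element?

First element 28 is already 'sorted'
Insert 40: shifted 0 elements -> [28, 40, 15, 22, 33, 11]
Insert 15: shifted 2 elements -> [15, 28, 40, 22, 33, 11]
Insert 22: shifted 2 elements -> [15, 22, 28, 40, 33, 11]
Insert 33: shifted 1 elements -> [15, 22, 28, 33, 40, 11]
Insert 11: shifted 5 elements -> [11, 15, 22, 28, 33, 40]
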